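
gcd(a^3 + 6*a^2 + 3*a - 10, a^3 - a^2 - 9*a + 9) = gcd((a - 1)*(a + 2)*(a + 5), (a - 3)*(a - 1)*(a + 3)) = a - 1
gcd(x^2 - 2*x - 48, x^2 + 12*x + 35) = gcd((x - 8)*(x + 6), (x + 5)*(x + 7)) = 1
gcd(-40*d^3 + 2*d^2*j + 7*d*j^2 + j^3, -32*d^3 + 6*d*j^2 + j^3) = 8*d^2 - 2*d*j - j^2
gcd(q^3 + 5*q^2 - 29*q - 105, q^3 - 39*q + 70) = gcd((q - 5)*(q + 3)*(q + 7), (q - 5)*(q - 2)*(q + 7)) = q^2 + 2*q - 35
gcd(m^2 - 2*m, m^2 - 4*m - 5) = 1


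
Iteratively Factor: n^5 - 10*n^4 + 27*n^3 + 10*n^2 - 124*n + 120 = (n - 2)*(n^4 - 8*n^3 + 11*n^2 + 32*n - 60) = (n - 2)^2*(n^3 - 6*n^2 - n + 30) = (n - 3)*(n - 2)^2*(n^2 - 3*n - 10) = (n - 5)*(n - 3)*(n - 2)^2*(n + 2)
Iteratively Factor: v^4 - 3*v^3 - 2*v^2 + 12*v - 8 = (v - 1)*(v^3 - 2*v^2 - 4*v + 8) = (v - 2)*(v - 1)*(v^2 - 4) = (v - 2)^2*(v - 1)*(v + 2)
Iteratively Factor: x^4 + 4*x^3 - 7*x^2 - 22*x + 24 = (x + 4)*(x^3 - 7*x + 6) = (x + 3)*(x + 4)*(x^2 - 3*x + 2) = (x - 2)*(x + 3)*(x + 4)*(x - 1)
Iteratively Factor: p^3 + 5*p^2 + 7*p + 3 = (p + 1)*(p^2 + 4*p + 3) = (p + 1)^2*(p + 3)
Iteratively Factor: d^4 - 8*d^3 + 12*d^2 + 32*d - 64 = (d - 4)*(d^3 - 4*d^2 - 4*d + 16) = (d - 4)^2*(d^2 - 4) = (d - 4)^2*(d + 2)*(d - 2)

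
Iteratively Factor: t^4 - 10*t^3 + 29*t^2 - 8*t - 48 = (t - 4)*(t^3 - 6*t^2 + 5*t + 12) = (t - 4)^2*(t^2 - 2*t - 3) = (t - 4)^2*(t + 1)*(t - 3)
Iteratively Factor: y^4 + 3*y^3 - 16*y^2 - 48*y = (y + 4)*(y^3 - y^2 - 12*y) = (y - 4)*(y + 4)*(y^2 + 3*y) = (y - 4)*(y + 3)*(y + 4)*(y)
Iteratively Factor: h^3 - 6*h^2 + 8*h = (h - 4)*(h^2 - 2*h) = h*(h - 4)*(h - 2)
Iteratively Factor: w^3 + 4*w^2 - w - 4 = (w + 1)*(w^2 + 3*w - 4) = (w + 1)*(w + 4)*(w - 1)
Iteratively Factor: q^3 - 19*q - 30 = (q + 2)*(q^2 - 2*q - 15) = (q + 2)*(q + 3)*(q - 5)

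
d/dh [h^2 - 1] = 2*h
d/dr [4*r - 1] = 4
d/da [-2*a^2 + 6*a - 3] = 6 - 4*a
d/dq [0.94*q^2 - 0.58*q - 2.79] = 1.88*q - 0.58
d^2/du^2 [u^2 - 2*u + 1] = 2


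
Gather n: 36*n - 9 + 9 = 36*n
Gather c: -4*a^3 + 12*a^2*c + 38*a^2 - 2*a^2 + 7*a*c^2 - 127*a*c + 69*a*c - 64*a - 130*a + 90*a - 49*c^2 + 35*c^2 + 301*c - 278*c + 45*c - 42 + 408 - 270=-4*a^3 + 36*a^2 - 104*a + c^2*(7*a - 14) + c*(12*a^2 - 58*a + 68) + 96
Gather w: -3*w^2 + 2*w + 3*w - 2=-3*w^2 + 5*w - 2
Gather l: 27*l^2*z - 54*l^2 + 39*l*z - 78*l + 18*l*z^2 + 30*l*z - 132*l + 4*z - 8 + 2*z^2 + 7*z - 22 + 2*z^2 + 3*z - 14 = l^2*(27*z - 54) + l*(18*z^2 + 69*z - 210) + 4*z^2 + 14*z - 44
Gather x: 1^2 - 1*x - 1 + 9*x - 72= 8*x - 72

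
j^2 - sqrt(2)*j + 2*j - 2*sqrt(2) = (j + 2)*(j - sqrt(2))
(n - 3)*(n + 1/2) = n^2 - 5*n/2 - 3/2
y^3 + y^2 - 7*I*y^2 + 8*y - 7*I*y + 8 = (y + 1)*(y - 8*I)*(y + I)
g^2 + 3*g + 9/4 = (g + 3/2)^2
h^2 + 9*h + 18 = (h + 3)*(h + 6)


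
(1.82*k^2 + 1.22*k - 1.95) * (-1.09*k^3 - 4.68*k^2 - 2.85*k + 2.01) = -1.9838*k^5 - 9.8474*k^4 - 8.7711*k^3 + 9.3072*k^2 + 8.0097*k - 3.9195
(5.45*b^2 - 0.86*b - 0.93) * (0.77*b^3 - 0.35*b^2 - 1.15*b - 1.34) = 4.1965*b^5 - 2.5697*b^4 - 6.6826*b^3 - 5.9885*b^2 + 2.2219*b + 1.2462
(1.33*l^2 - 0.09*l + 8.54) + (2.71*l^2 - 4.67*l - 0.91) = 4.04*l^2 - 4.76*l + 7.63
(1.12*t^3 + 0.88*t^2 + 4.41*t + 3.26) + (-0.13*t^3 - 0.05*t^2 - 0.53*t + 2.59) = 0.99*t^3 + 0.83*t^2 + 3.88*t + 5.85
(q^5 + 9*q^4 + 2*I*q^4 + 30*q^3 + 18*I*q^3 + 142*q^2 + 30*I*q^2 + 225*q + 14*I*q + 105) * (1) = q^5 + 9*q^4 + 2*I*q^4 + 30*q^3 + 18*I*q^3 + 142*q^2 + 30*I*q^2 + 225*q + 14*I*q + 105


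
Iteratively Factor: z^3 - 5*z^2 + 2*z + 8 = (z - 4)*(z^2 - z - 2) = (z - 4)*(z + 1)*(z - 2)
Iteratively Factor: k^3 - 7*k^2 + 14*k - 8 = (k - 2)*(k^2 - 5*k + 4) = (k - 4)*(k - 2)*(k - 1)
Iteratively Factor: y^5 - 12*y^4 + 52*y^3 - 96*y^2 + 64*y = (y)*(y^4 - 12*y^3 + 52*y^2 - 96*y + 64) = y*(y - 2)*(y^3 - 10*y^2 + 32*y - 32) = y*(y - 4)*(y - 2)*(y^2 - 6*y + 8) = y*(y - 4)*(y - 2)^2*(y - 4)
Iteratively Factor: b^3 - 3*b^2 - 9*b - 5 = (b + 1)*(b^2 - 4*b - 5) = (b + 1)^2*(b - 5)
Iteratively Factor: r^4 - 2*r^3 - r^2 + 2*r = (r - 2)*(r^3 - r) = (r - 2)*(r + 1)*(r^2 - r) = r*(r - 2)*(r + 1)*(r - 1)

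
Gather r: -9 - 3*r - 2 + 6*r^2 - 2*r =6*r^2 - 5*r - 11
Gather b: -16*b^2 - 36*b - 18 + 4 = -16*b^2 - 36*b - 14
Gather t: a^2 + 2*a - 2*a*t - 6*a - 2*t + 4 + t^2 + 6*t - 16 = a^2 - 4*a + t^2 + t*(4 - 2*a) - 12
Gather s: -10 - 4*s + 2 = -4*s - 8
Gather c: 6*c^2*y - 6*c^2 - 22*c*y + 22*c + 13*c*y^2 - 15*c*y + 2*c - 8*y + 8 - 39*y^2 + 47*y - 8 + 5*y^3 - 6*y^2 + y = c^2*(6*y - 6) + c*(13*y^2 - 37*y + 24) + 5*y^3 - 45*y^2 + 40*y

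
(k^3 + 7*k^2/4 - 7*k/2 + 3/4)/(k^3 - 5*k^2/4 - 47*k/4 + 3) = (k - 1)/(k - 4)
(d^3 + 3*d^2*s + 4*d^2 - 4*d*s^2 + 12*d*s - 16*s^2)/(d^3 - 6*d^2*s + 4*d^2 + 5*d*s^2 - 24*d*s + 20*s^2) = (-d - 4*s)/(-d + 5*s)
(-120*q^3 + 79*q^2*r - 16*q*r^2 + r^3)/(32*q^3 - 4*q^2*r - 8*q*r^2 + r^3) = (-15*q^2 + 8*q*r - r^2)/(4*q^2 - r^2)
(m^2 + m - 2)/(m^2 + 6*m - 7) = (m + 2)/(m + 7)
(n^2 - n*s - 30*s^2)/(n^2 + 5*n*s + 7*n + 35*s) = (n - 6*s)/(n + 7)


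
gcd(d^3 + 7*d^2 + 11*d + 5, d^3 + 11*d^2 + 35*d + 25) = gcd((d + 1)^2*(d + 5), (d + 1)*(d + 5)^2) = d^2 + 6*d + 5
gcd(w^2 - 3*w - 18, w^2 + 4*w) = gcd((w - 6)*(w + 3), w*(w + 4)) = 1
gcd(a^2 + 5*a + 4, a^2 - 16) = a + 4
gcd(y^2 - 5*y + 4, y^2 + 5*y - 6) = y - 1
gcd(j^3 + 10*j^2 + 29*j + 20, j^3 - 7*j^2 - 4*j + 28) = 1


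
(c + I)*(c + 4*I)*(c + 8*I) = c^3 + 13*I*c^2 - 44*c - 32*I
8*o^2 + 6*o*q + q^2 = (2*o + q)*(4*o + q)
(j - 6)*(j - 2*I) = j^2 - 6*j - 2*I*j + 12*I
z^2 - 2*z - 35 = (z - 7)*(z + 5)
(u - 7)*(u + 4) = u^2 - 3*u - 28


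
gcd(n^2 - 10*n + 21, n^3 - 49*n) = n - 7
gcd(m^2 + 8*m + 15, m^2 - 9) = m + 3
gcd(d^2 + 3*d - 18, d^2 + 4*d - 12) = d + 6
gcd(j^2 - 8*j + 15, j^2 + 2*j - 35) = j - 5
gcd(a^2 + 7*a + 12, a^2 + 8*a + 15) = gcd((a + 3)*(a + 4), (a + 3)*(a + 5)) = a + 3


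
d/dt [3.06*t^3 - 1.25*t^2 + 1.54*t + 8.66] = 9.18*t^2 - 2.5*t + 1.54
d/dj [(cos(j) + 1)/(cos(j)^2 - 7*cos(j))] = (sin(j) - 7*sin(j)/cos(j)^2 + 2*tan(j))/(cos(j) - 7)^2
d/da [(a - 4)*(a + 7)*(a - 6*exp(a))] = -6*a^2*exp(a) + 3*a^2 - 30*a*exp(a) + 6*a + 150*exp(a) - 28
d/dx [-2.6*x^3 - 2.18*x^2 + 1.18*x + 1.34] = -7.8*x^2 - 4.36*x + 1.18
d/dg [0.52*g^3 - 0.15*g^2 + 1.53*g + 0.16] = 1.56*g^2 - 0.3*g + 1.53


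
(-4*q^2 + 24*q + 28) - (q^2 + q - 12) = -5*q^2 + 23*q + 40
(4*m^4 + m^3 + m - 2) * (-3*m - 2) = -12*m^5 - 11*m^4 - 2*m^3 - 3*m^2 + 4*m + 4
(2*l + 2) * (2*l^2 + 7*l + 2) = 4*l^3 + 18*l^2 + 18*l + 4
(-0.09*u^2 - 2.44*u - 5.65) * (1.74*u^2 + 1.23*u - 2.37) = -0.1566*u^4 - 4.3563*u^3 - 12.6189*u^2 - 1.1667*u + 13.3905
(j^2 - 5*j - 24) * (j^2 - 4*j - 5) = j^4 - 9*j^3 - 9*j^2 + 121*j + 120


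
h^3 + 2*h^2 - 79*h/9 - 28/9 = (h - 7/3)*(h + 1/3)*(h + 4)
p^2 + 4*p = p*(p + 4)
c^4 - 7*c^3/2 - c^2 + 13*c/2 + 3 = (c - 3)*(c - 2)*(c + 1/2)*(c + 1)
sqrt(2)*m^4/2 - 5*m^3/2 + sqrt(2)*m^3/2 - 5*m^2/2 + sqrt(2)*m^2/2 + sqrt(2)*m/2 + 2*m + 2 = (m + 1)*(m - 2*sqrt(2))*(m - sqrt(2))*(sqrt(2)*m/2 + 1/2)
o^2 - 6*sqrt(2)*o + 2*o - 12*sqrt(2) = (o + 2)*(o - 6*sqrt(2))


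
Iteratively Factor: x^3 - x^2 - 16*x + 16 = (x - 1)*(x^2 - 16) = (x - 4)*(x - 1)*(x + 4)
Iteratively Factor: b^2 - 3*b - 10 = (b - 5)*(b + 2)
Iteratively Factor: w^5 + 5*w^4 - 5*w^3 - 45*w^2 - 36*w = (w)*(w^4 + 5*w^3 - 5*w^2 - 45*w - 36) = w*(w + 3)*(w^3 + 2*w^2 - 11*w - 12) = w*(w + 1)*(w + 3)*(w^2 + w - 12) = w*(w + 1)*(w + 3)*(w + 4)*(w - 3)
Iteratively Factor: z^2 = (z)*(z)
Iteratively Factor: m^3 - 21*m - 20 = (m - 5)*(m^2 + 5*m + 4) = (m - 5)*(m + 4)*(m + 1)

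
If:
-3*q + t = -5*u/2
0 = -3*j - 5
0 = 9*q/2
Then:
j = -5/3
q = 0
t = -5*u/2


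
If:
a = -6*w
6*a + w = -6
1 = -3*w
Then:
No Solution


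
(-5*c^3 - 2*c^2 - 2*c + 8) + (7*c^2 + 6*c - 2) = -5*c^3 + 5*c^2 + 4*c + 6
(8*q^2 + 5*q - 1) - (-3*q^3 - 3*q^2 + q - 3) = 3*q^3 + 11*q^2 + 4*q + 2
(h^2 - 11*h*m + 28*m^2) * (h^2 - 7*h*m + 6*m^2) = h^4 - 18*h^3*m + 111*h^2*m^2 - 262*h*m^3 + 168*m^4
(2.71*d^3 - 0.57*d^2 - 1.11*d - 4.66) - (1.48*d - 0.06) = 2.71*d^3 - 0.57*d^2 - 2.59*d - 4.6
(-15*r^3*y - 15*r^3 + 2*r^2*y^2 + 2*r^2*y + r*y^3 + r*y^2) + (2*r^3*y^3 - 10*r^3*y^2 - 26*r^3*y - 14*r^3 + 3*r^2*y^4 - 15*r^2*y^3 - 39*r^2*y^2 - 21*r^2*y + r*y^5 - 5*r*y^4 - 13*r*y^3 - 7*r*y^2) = 2*r^3*y^3 - 10*r^3*y^2 - 41*r^3*y - 29*r^3 + 3*r^2*y^4 - 15*r^2*y^3 - 37*r^2*y^2 - 19*r^2*y + r*y^5 - 5*r*y^4 - 12*r*y^3 - 6*r*y^2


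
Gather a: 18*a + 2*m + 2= 18*a + 2*m + 2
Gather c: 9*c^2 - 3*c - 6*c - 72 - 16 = 9*c^2 - 9*c - 88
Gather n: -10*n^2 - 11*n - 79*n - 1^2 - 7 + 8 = -10*n^2 - 90*n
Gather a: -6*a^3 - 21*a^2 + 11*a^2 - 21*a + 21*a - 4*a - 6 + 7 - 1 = -6*a^3 - 10*a^2 - 4*a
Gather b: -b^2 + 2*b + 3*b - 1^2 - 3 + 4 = -b^2 + 5*b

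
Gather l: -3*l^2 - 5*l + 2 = -3*l^2 - 5*l + 2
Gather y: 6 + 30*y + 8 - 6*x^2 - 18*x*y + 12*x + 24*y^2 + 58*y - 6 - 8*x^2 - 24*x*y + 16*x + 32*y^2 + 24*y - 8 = -14*x^2 + 28*x + 56*y^2 + y*(112 - 42*x)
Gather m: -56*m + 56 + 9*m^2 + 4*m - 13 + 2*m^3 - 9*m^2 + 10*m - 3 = 2*m^3 - 42*m + 40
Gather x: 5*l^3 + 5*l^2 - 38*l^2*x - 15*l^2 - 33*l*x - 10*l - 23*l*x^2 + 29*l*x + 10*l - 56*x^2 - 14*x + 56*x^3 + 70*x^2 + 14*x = 5*l^3 - 10*l^2 + 56*x^3 + x^2*(14 - 23*l) + x*(-38*l^2 - 4*l)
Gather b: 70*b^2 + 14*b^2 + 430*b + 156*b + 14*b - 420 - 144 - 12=84*b^2 + 600*b - 576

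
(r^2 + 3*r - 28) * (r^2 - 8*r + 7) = r^4 - 5*r^3 - 45*r^2 + 245*r - 196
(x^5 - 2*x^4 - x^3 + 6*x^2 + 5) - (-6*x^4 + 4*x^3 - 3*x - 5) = x^5 + 4*x^4 - 5*x^3 + 6*x^2 + 3*x + 10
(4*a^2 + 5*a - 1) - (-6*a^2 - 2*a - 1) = 10*a^2 + 7*a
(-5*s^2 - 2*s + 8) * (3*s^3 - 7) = -15*s^5 - 6*s^4 + 24*s^3 + 35*s^2 + 14*s - 56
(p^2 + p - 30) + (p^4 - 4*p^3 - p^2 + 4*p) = p^4 - 4*p^3 + 5*p - 30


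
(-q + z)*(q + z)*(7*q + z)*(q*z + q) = -7*q^4*z - 7*q^4 - q^3*z^2 - q^3*z + 7*q^2*z^3 + 7*q^2*z^2 + q*z^4 + q*z^3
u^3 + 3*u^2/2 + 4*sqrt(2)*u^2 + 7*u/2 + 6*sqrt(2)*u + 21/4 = (u + 3/2)*(u + sqrt(2)/2)*(u + 7*sqrt(2)/2)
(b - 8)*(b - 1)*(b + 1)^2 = b^4 - 7*b^3 - 9*b^2 + 7*b + 8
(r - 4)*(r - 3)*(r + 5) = r^3 - 2*r^2 - 23*r + 60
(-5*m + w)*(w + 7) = -5*m*w - 35*m + w^2 + 7*w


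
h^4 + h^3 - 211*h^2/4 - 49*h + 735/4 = (h - 7)*(h - 3/2)*(h + 5/2)*(h + 7)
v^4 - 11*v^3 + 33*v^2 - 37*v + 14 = (v - 7)*(v - 2)*(v - 1)^2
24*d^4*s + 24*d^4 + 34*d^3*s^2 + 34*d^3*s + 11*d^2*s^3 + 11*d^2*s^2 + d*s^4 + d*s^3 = (d + s)*(4*d + s)*(6*d + s)*(d*s + d)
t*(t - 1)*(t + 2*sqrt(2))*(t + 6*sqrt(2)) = t^4 - t^3 + 8*sqrt(2)*t^3 - 8*sqrt(2)*t^2 + 24*t^2 - 24*t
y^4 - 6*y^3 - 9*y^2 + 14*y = y*(y - 7)*(y - 1)*(y + 2)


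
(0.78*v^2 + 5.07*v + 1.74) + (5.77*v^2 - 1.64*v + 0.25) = 6.55*v^2 + 3.43*v + 1.99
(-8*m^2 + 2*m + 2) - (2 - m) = -8*m^2 + 3*m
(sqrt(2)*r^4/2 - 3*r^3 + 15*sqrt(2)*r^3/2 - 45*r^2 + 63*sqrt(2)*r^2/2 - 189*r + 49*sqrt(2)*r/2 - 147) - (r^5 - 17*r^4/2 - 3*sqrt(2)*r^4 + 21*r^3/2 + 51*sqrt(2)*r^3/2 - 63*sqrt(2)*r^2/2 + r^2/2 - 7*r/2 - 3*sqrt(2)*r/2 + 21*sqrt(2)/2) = -r^5 + 7*sqrt(2)*r^4/2 + 17*r^4/2 - 18*sqrt(2)*r^3 - 27*r^3/2 - 91*r^2/2 + 63*sqrt(2)*r^2 - 371*r/2 + 26*sqrt(2)*r - 147 - 21*sqrt(2)/2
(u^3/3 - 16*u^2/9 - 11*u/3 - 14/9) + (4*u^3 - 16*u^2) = 13*u^3/3 - 160*u^2/9 - 11*u/3 - 14/9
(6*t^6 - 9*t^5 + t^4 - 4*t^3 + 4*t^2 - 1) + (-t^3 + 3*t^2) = 6*t^6 - 9*t^5 + t^4 - 5*t^3 + 7*t^2 - 1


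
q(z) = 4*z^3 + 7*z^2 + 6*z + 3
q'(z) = 12*z^2 + 14*z + 6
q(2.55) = 130.14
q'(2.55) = 119.73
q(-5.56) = -501.48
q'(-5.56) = 299.12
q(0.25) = 5.00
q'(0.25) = 10.25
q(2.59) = 134.99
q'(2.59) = 122.76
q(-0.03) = 2.83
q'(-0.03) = 5.59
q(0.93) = 17.85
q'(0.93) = 29.40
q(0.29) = 5.43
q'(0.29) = 11.07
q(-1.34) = -2.10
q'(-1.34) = 8.79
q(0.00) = 3.00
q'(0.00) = 6.00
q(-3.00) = -60.00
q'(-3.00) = 72.00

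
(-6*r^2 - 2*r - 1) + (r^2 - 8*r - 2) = -5*r^2 - 10*r - 3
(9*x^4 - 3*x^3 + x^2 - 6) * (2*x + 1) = 18*x^5 + 3*x^4 - x^3 + x^2 - 12*x - 6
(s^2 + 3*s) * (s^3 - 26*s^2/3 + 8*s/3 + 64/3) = s^5 - 17*s^4/3 - 70*s^3/3 + 88*s^2/3 + 64*s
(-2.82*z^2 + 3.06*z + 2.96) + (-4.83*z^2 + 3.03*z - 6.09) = -7.65*z^2 + 6.09*z - 3.13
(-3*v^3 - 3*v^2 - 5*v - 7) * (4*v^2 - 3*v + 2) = -12*v^5 - 3*v^4 - 17*v^3 - 19*v^2 + 11*v - 14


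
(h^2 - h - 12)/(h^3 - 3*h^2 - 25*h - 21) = (h - 4)/(h^2 - 6*h - 7)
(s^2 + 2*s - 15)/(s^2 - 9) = (s + 5)/(s + 3)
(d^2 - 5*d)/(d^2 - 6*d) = (d - 5)/(d - 6)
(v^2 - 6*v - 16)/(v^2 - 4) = (v - 8)/(v - 2)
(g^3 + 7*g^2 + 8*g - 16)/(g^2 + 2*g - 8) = (g^2 + 3*g - 4)/(g - 2)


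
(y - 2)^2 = y^2 - 4*y + 4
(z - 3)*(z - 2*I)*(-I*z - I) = -I*z^3 - 2*z^2 + 2*I*z^2 + 4*z + 3*I*z + 6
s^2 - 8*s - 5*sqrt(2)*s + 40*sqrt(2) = (s - 8)*(s - 5*sqrt(2))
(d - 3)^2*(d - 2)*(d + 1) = d^4 - 7*d^3 + 13*d^2 + 3*d - 18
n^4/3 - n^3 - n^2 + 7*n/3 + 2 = (n/3 + 1/3)*(n - 3)*(n - 2)*(n + 1)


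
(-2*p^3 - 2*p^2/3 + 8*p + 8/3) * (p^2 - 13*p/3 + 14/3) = -2*p^5 + 8*p^4 + 14*p^3/9 - 316*p^2/9 + 232*p/9 + 112/9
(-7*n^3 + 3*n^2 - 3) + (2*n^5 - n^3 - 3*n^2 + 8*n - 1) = 2*n^5 - 8*n^3 + 8*n - 4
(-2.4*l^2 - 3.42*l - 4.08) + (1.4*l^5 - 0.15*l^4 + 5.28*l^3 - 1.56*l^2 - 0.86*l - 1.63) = 1.4*l^5 - 0.15*l^4 + 5.28*l^3 - 3.96*l^2 - 4.28*l - 5.71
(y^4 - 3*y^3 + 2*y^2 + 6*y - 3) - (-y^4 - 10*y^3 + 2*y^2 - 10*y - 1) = 2*y^4 + 7*y^3 + 16*y - 2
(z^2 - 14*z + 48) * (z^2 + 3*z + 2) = z^4 - 11*z^3 + 8*z^2 + 116*z + 96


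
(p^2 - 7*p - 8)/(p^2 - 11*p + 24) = (p + 1)/(p - 3)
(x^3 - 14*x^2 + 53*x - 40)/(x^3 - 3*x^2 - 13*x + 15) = (x - 8)/(x + 3)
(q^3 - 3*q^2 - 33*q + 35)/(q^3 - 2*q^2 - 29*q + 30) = (q - 7)/(q - 6)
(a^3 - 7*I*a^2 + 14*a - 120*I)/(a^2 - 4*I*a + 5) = (a^2 - 2*I*a + 24)/(a + I)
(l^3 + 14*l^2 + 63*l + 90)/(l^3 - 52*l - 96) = (l^2 + 8*l + 15)/(l^2 - 6*l - 16)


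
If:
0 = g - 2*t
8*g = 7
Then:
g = 7/8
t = 7/16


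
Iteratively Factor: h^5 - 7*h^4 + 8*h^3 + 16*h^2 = (h)*(h^4 - 7*h^3 + 8*h^2 + 16*h) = h*(h - 4)*(h^3 - 3*h^2 - 4*h) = h^2*(h - 4)*(h^2 - 3*h - 4) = h^2*(h - 4)^2*(h + 1)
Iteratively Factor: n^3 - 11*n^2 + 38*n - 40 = (n - 4)*(n^2 - 7*n + 10) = (n - 4)*(n - 2)*(n - 5)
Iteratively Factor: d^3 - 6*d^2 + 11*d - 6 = (d - 2)*(d^2 - 4*d + 3) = (d - 3)*(d - 2)*(d - 1)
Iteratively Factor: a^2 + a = (a)*(a + 1)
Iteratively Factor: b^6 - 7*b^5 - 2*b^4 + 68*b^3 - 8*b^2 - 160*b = (b - 4)*(b^5 - 3*b^4 - 14*b^3 + 12*b^2 + 40*b) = (b - 4)*(b + 2)*(b^4 - 5*b^3 - 4*b^2 + 20*b) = (b - 5)*(b - 4)*(b + 2)*(b^3 - 4*b) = (b - 5)*(b - 4)*(b - 2)*(b + 2)*(b^2 + 2*b) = b*(b - 5)*(b - 4)*(b - 2)*(b + 2)*(b + 2)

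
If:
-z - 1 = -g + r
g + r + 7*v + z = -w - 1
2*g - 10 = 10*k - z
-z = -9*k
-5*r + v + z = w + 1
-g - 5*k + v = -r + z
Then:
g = 2368/473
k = 6/473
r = 1841/473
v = 611/473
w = -9013/473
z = 54/473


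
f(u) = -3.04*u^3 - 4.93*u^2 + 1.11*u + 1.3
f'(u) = -9.12*u^2 - 9.86*u + 1.11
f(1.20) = -9.72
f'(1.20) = -23.85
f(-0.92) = -1.53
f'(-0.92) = 2.46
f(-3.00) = 35.68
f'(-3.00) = -51.39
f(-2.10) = 5.38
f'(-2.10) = -18.40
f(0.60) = -0.47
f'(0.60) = -8.09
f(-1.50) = -1.20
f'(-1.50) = -4.62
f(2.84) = -104.95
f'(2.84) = -100.45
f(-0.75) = -1.02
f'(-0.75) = 3.38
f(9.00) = -2604.20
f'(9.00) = -826.35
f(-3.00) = 35.68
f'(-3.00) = -51.39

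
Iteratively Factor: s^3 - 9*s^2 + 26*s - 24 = (s - 2)*(s^2 - 7*s + 12) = (s - 4)*(s - 2)*(s - 3)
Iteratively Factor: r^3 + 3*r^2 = (r)*(r^2 + 3*r) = r^2*(r + 3)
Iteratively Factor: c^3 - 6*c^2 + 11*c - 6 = (c - 2)*(c^2 - 4*c + 3) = (c - 2)*(c - 1)*(c - 3)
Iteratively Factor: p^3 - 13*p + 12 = (p - 1)*(p^2 + p - 12) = (p - 1)*(p + 4)*(p - 3)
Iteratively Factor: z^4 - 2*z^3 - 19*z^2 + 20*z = (z - 1)*(z^3 - z^2 - 20*z) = z*(z - 1)*(z^2 - z - 20) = z*(z - 5)*(z - 1)*(z + 4)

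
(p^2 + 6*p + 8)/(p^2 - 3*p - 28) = (p + 2)/(p - 7)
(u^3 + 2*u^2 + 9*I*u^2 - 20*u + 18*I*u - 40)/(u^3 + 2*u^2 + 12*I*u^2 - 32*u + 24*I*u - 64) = (u + 5*I)/(u + 8*I)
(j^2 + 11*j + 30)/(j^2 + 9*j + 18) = (j + 5)/(j + 3)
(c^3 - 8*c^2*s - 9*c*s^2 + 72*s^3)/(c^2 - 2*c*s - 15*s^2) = (-c^2 + 11*c*s - 24*s^2)/(-c + 5*s)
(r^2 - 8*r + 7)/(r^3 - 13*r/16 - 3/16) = 16*(r - 7)/(16*r^2 + 16*r + 3)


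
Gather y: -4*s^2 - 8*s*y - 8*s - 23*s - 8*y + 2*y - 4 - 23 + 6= -4*s^2 - 31*s + y*(-8*s - 6) - 21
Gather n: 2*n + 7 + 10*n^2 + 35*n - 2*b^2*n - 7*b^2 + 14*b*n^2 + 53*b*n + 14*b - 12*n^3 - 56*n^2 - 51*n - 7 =-7*b^2 + 14*b - 12*n^3 + n^2*(14*b - 46) + n*(-2*b^2 + 53*b - 14)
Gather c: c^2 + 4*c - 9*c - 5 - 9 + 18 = c^2 - 5*c + 4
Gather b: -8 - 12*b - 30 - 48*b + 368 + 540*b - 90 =480*b + 240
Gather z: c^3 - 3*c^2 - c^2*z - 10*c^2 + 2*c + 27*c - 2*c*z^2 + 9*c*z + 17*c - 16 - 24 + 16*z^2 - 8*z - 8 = c^3 - 13*c^2 + 46*c + z^2*(16 - 2*c) + z*(-c^2 + 9*c - 8) - 48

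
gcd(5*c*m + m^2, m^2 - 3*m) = m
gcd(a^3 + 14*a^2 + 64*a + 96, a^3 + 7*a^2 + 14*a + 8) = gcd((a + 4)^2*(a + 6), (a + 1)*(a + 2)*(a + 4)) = a + 4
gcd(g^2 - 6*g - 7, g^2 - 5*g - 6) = g + 1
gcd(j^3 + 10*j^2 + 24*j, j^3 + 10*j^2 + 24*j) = j^3 + 10*j^2 + 24*j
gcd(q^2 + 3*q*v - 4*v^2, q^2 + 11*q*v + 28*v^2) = q + 4*v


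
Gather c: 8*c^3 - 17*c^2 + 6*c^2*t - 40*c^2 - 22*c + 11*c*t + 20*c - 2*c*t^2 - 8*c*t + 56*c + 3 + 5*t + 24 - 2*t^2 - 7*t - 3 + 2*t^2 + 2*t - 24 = 8*c^3 + c^2*(6*t - 57) + c*(-2*t^2 + 3*t + 54)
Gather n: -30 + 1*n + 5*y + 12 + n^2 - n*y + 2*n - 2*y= n^2 + n*(3 - y) + 3*y - 18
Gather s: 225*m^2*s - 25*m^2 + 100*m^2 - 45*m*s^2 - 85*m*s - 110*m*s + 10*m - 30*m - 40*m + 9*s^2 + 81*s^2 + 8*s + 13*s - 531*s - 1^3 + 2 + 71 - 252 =75*m^2 - 60*m + s^2*(90 - 45*m) + s*(225*m^2 - 195*m - 510) - 180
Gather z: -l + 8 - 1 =7 - l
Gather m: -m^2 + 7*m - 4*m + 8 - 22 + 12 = -m^2 + 3*m - 2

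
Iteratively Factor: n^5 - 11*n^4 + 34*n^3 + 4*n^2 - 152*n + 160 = (n - 4)*(n^4 - 7*n^3 + 6*n^2 + 28*n - 40) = (n - 4)*(n - 2)*(n^3 - 5*n^2 - 4*n + 20) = (n - 5)*(n - 4)*(n - 2)*(n^2 - 4) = (n - 5)*(n - 4)*(n - 2)*(n + 2)*(n - 2)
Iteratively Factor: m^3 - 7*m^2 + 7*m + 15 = (m - 3)*(m^2 - 4*m - 5) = (m - 3)*(m + 1)*(m - 5)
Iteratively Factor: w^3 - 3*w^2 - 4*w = (w + 1)*(w^2 - 4*w) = w*(w + 1)*(w - 4)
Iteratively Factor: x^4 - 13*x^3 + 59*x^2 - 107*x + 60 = (x - 5)*(x^3 - 8*x^2 + 19*x - 12) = (x - 5)*(x - 1)*(x^2 - 7*x + 12) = (x - 5)*(x - 4)*(x - 1)*(x - 3)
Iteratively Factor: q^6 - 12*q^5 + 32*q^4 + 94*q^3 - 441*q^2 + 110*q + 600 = (q + 3)*(q^5 - 15*q^4 + 77*q^3 - 137*q^2 - 30*q + 200) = (q - 5)*(q + 3)*(q^4 - 10*q^3 + 27*q^2 - 2*q - 40) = (q - 5)*(q - 2)*(q + 3)*(q^3 - 8*q^2 + 11*q + 20) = (q - 5)^2*(q - 2)*(q + 3)*(q^2 - 3*q - 4) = (q - 5)^2*(q - 4)*(q - 2)*(q + 3)*(q + 1)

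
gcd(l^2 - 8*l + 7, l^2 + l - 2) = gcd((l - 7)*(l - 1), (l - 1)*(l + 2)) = l - 1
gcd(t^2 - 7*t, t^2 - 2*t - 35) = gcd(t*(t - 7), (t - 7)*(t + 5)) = t - 7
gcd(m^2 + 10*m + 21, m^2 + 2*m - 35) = m + 7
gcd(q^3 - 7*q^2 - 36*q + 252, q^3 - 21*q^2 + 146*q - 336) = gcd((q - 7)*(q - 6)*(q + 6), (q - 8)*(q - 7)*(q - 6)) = q^2 - 13*q + 42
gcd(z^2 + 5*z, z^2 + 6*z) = z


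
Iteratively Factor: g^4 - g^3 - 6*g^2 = (g)*(g^3 - g^2 - 6*g) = g*(g + 2)*(g^2 - 3*g) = g*(g - 3)*(g + 2)*(g)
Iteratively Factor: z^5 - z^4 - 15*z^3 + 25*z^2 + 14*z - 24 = (z + 4)*(z^4 - 5*z^3 + 5*z^2 + 5*z - 6) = (z + 1)*(z + 4)*(z^3 - 6*z^2 + 11*z - 6) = (z - 2)*(z + 1)*(z + 4)*(z^2 - 4*z + 3) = (z - 3)*(z - 2)*(z + 1)*(z + 4)*(z - 1)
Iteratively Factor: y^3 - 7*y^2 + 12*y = (y)*(y^2 - 7*y + 12) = y*(y - 3)*(y - 4)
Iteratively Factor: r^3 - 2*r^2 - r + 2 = (r + 1)*(r^2 - 3*r + 2) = (r - 1)*(r + 1)*(r - 2)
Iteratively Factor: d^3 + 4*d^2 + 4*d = (d)*(d^2 + 4*d + 4) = d*(d + 2)*(d + 2)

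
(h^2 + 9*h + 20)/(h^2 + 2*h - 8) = (h + 5)/(h - 2)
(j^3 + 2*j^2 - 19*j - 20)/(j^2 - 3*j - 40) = (j^2 - 3*j - 4)/(j - 8)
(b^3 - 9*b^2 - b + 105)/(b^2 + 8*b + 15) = (b^2 - 12*b + 35)/(b + 5)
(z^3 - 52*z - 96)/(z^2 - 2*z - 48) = z + 2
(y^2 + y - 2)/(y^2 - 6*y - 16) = (y - 1)/(y - 8)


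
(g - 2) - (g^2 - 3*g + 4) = -g^2 + 4*g - 6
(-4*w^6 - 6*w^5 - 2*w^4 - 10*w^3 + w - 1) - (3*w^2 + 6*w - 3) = -4*w^6 - 6*w^5 - 2*w^4 - 10*w^3 - 3*w^2 - 5*w + 2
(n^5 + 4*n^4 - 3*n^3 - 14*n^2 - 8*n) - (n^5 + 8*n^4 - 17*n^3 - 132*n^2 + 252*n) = -4*n^4 + 14*n^3 + 118*n^2 - 260*n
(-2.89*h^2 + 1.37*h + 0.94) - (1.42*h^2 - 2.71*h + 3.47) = -4.31*h^2 + 4.08*h - 2.53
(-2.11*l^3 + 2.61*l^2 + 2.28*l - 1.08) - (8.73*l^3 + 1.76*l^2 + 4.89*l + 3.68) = -10.84*l^3 + 0.85*l^2 - 2.61*l - 4.76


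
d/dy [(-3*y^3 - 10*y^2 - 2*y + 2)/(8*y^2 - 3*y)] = 2*(-12*y^4 + 9*y^3 + 23*y^2 - 16*y + 3)/(y^2*(64*y^2 - 48*y + 9))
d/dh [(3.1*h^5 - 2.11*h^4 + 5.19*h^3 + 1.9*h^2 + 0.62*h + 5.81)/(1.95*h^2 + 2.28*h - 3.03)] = (18.135*h^6 + 20.043*h^5 - 51.2769*h^4 + 49.2396*h^3 - 44.0541*h^2 - 34.173*h - 15.1254)/(3.8025*h^4 + 8.892*h^3 - 6.6186*h^2 - 13.8168*h + 9.1809)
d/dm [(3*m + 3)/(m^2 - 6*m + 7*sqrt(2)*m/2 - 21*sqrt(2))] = 6*(2*m^2 - 12*m + 7*sqrt(2)*m - (m + 1)*(4*m - 12 + 7*sqrt(2)) - 42*sqrt(2))/(2*m^2 - 12*m + 7*sqrt(2)*m - 42*sqrt(2))^2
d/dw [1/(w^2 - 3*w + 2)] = (3 - 2*w)/(w^2 - 3*w + 2)^2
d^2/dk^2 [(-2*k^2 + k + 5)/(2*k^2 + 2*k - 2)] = 3*(k^3 + 3*k^2 + 6*k + 3)/(k^6 + 3*k^5 - 5*k^3 + 3*k - 1)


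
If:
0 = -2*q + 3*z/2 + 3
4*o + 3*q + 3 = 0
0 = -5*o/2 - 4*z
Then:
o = -240/83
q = 237/83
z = 150/83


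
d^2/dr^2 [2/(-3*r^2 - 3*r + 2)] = 12*(3*r^2 + 3*r - 3*(2*r + 1)^2 - 2)/(3*r^2 + 3*r - 2)^3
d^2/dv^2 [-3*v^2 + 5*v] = -6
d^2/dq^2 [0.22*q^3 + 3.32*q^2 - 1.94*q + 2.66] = 1.32*q + 6.64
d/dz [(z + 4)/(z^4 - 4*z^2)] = (z*(z^2 - 4) - 4*(z + 4)*(z^2 - 2))/(z^3*(z^2 - 4)^2)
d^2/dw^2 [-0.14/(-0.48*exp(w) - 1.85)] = (0.032256*exp(w) - 0.12432)*exp(w)/(0.48*exp(w) + 1.85)^3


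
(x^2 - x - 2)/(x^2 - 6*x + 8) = (x + 1)/(x - 4)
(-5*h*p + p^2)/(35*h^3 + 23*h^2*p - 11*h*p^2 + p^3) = p/(-7*h^2 - 6*h*p + p^2)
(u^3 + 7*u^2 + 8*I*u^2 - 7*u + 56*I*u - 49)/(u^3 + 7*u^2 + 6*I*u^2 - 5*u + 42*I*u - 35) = (u + 7*I)/(u + 5*I)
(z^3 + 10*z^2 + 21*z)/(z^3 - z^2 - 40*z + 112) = z*(z + 3)/(z^2 - 8*z + 16)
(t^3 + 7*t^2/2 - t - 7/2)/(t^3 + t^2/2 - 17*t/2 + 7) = (t + 1)/(t - 2)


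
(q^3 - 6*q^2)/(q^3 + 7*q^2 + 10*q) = q*(q - 6)/(q^2 + 7*q + 10)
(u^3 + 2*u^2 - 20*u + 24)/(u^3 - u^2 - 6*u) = (-u^3 - 2*u^2 + 20*u - 24)/(u*(-u^2 + u + 6))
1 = 1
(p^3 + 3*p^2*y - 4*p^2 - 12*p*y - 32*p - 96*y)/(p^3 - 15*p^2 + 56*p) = (p^2 + 3*p*y + 4*p + 12*y)/(p*(p - 7))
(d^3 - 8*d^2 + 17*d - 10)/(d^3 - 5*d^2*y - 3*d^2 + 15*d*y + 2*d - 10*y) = (5 - d)/(-d + 5*y)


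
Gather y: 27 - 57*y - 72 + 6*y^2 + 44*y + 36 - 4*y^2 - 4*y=2*y^2 - 17*y - 9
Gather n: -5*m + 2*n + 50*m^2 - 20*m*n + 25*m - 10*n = 50*m^2 + 20*m + n*(-20*m - 8)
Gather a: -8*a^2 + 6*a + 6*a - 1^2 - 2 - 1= -8*a^2 + 12*a - 4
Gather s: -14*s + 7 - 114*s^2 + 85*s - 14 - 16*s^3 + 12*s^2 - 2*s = -16*s^3 - 102*s^2 + 69*s - 7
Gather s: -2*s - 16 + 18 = 2 - 2*s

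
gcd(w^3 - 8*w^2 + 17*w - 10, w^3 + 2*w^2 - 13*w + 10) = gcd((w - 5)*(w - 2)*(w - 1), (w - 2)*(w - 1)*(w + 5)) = w^2 - 3*w + 2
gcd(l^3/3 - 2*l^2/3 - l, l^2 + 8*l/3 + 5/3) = l + 1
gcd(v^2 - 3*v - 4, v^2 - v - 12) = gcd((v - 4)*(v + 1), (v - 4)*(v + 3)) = v - 4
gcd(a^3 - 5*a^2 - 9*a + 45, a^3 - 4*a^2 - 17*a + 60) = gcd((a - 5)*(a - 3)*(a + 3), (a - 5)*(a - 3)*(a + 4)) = a^2 - 8*a + 15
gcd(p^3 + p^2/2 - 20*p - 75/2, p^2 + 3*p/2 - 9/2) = p + 3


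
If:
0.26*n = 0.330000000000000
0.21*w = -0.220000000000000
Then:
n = 1.27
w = -1.05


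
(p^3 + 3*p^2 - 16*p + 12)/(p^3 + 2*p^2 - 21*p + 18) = (p - 2)/(p - 3)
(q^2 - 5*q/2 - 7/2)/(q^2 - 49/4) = 2*(q + 1)/(2*q + 7)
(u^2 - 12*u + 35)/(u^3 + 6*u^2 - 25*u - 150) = (u - 7)/(u^2 + 11*u + 30)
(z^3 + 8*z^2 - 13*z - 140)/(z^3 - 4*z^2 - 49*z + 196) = (z + 5)/(z - 7)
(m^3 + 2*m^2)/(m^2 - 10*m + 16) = m^2*(m + 2)/(m^2 - 10*m + 16)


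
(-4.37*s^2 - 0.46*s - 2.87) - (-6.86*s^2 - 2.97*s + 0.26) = 2.49*s^2 + 2.51*s - 3.13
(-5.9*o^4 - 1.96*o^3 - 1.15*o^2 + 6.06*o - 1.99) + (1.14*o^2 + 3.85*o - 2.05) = -5.9*o^4 - 1.96*o^3 - 0.01*o^2 + 9.91*o - 4.04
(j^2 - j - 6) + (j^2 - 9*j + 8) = 2*j^2 - 10*j + 2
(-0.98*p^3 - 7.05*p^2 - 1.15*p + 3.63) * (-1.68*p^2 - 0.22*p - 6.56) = 1.6464*p^5 + 12.0596*p^4 + 9.9118*p^3 + 40.4026*p^2 + 6.7454*p - 23.8128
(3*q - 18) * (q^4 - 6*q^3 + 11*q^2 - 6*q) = 3*q^5 - 36*q^4 + 141*q^3 - 216*q^2 + 108*q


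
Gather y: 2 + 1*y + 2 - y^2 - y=4 - y^2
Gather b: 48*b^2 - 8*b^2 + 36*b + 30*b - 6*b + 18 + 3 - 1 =40*b^2 + 60*b + 20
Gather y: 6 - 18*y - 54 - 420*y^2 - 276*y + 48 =-420*y^2 - 294*y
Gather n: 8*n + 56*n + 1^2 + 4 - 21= 64*n - 16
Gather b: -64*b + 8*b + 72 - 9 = 63 - 56*b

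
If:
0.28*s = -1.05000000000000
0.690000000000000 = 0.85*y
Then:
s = -3.75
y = 0.81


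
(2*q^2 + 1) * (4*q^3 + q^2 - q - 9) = 8*q^5 + 2*q^4 + 2*q^3 - 17*q^2 - q - 9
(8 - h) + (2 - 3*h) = 10 - 4*h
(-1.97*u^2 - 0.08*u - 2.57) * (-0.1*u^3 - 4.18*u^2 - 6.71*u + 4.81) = 0.197*u^5 + 8.2426*u^4 + 13.8101*u^3 + 1.8037*u^2 + 16.8599*u - 12.3617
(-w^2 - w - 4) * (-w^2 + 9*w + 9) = w^4 - 8*w^3 - 14*w^2 - 45*w - 36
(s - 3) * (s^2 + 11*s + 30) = s^3 + 8*s^2 - 3*s - 90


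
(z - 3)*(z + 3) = z^2 - 9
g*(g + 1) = g^2 + g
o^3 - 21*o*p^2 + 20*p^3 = (o - 4*p)*(o - p)*(o + 5*p)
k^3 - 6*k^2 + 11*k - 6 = (k - 3)*(k - 2)*(k - 1)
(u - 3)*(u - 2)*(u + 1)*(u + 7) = u^4 + 3*u^3 - 27*u^2 + 13*u + 42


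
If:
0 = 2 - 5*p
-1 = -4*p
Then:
No Solution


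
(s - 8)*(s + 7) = s^2 - s - 56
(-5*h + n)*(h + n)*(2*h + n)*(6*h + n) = -60*h^4 - 88*h^3*n - 25*h^2*n^2 + 4*h*n^3 + n^4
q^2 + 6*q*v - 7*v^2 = (q - v)*(q + 7*v)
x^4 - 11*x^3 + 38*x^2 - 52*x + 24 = (x - 6)*(x - 2)^2*(x - 1)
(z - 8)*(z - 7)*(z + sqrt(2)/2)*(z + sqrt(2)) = z^4 - 15*z^3 + 3*sqrt(2)*z^3/2 - 45*sqrt(2)*z^2/2 + 57*z^2 - 15*z + 84*sqrt(2)*z + 56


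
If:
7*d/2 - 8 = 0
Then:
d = 16/7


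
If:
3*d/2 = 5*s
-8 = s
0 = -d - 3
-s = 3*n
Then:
No Solution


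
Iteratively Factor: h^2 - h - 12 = (h + 3)*(h - 4)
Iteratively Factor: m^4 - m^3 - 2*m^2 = (m + 1)*(m^3 - 2*m^2) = m*(m + 1)*(m^2 - 2*m) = m^2*(m + 1)*(m - 2)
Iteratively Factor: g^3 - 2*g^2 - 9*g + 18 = (g - 3)*(g^2 + g - 6) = (g - 3)*(g - 2)*(g + 3)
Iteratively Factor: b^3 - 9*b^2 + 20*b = (b - 5)*(b^2 - 4*b) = (b - 5)*(b - 4)*(b)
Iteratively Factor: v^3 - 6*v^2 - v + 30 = (v + 2)*(v^2 - 8*v + 15) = (v - 5)*(v + 2)*(v - 3)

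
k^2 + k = k*(k + 1)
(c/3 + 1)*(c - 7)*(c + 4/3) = c^3/3 - 8*c^2/9 - 79*c/9 - 28/3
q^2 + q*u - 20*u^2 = (q - 4*u)*(q + 5*u)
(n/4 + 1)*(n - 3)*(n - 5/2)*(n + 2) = n^4/4 + n^3/8 - 35*n^2/8 + n/4 + 15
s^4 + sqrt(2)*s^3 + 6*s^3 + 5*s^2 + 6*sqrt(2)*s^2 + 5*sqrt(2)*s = s*(s + 1)*(s + 5)*(s + sqrt(2))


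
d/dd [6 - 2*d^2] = -4*d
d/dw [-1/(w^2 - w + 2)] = (2*w - 1)/(w^2 - w + 2)^2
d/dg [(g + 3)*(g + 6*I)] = 2*g + 3 + 6*I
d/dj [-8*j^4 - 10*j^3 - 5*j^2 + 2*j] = -32*j^3 - 30*j^2 - 10*j + 2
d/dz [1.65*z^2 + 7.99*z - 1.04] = 3.3*z + 7.99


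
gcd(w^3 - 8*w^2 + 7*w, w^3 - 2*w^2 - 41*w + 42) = w^2 - 8*w + 7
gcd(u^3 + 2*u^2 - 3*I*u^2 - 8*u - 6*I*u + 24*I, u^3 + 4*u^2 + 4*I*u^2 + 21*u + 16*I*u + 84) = u^2 + u*(4 - 3*I) - 12*I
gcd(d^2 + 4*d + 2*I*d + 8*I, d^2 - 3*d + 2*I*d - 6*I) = d + 2*I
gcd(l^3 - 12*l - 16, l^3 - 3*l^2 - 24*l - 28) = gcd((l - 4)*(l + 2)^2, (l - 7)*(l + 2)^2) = l^2 + 4*l + 4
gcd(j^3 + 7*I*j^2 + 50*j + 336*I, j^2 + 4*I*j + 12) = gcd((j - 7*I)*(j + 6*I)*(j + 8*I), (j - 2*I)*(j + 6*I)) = j + 6*I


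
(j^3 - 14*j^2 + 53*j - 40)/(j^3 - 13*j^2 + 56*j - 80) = (j^2 - 9*j + 8)/(j^2 - 8*j + 16)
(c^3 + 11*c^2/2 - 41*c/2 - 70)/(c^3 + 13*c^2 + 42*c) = (c^2 - 3*c/2 - 10)/(c*(c + 6))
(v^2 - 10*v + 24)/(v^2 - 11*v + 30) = (v - 4)/(v - 5)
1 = 1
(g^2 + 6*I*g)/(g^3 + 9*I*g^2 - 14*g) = (g + 6*I)/(g^2 + 9*I*g - 14)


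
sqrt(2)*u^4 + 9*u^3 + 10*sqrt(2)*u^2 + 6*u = u*(u + sqrt(2))*(u + 3*sqrt(2))*(sqrt(2)*u + 1)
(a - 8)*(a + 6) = a^2 - 2*a - 48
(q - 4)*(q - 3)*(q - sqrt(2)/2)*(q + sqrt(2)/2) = q^4 - 7*q^3 + 23*q^2/2 + 7*q/2 - 6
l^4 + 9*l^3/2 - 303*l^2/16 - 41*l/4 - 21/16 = (l - 3)*(l + 1/4)^2*(l + 7)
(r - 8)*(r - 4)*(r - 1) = r^3 - 13*r^2 + 44*r - 32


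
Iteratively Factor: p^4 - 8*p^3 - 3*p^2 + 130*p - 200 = (p - 5)*(p^3 - 3*p^2 - 18*p + 40) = (p - 5)*(p + 4)*(p^2 - 7*p + 10) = (p - 5)*(p - 2)*(p + 4)*(p - 5)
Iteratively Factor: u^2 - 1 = (u - 1)*(u + 1)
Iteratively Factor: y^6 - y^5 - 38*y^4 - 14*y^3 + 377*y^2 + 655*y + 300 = (y + 1)*(y^5 - 2*y^4 - 36*y^3 + 22*y^2 + 355*y + 300) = (y + 1)*(y + 4)*(y^4 - 6*y^3 - 12*y^2 + 70*y + 75) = (y + 1)^2*(y + 4)*(y^3 - 7*y^2 - 5*y + 75) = (y - 5)*(y + 1)^2*(y + 4)*(y^2 - 2*y - 15) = (y - 5)*(y + 1)^2*(y + 3)*(y + 4)*(y - 5)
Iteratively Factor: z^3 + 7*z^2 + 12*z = (z + 3)*(z^2 + 4*z) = (z + 3)*(z + 4)*(z)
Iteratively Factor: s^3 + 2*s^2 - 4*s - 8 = (s + 2)*(s^2 - 4) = (s - 2)*(s + 2)*(s + 2)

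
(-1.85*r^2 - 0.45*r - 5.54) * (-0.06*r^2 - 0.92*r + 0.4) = 0.111*r^4 + 1.729*r^3 + 0.00639999999999991*r^2 + 4.9168*r - 2.216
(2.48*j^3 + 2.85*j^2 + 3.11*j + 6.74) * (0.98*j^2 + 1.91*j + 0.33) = 2.4304*j^5 + 7.5298*j^4 + 9.3097*j^3 + 13.4858*j^2 + 13.8997*j + 2.2242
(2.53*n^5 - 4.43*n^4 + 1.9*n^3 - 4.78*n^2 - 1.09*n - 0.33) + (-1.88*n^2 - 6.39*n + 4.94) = 2.53*n^5 - 4.43*n^4 + 1.9*n^3 - 6.66*n^2 - 7.48*n + 4.61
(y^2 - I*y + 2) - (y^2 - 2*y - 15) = 2*y - I*y + 17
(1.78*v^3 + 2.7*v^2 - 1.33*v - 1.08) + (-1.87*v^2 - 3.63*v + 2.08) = 1.78*v^3 + 0.83*v^2 - 4.96*v + 1.0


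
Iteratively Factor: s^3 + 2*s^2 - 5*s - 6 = (s - 2)*(s^2 + 4*s + 3) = (s - 2)*(s + 1)*(s + 3)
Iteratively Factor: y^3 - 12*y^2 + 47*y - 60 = (y - 3)*(y^2 - 9*y + 20) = (y - 5)*(y - 3)*(y - 4)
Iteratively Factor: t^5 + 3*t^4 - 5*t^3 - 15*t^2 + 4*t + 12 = (t - 2)*(t^4 + 5*t^3 + 5*t^2 - 5*t - 6) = (t - 2)*(t + 1)*(t^3 + 4*t^2 + t - 6) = (t - 2)*(t + 1)*(t + 3)*(t^2 + t - 2) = (t - 2)*(t - 1)*(t + 1)*(t + 3)*(t + 2)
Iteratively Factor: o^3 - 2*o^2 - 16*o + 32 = (o - 2)*(o^2 - 16) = (o - 4)*(o - 2)*(o + 4)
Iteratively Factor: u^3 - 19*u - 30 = (u + 2)*(u^2 - 2*u - 15) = (u - 5)*(u + 2)*(u + 3)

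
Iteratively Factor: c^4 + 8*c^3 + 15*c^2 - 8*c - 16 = (c + 4)*(c^3 + 4*c^2 - c - 4) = (c + 4)^2*(c^2 - 1) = (c - 1)*(c + 4)^2*(c + 1)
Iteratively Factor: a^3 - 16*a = (a - 4)*(a^2 + 4*a) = (a - 4)*(a + 4)*(a)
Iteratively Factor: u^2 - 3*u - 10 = (u + 2)*(u - 5)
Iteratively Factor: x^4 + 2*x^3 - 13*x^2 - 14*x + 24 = (x + 2)*(x^3 - 13*x + 12) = (x - 3)*(x + 2)*(x^2 + 3*x - 4) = (x - 3)*(x - 1)*(x + 2)*(x + 4)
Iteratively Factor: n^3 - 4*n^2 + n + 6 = (n - 3)*(n^2 - n - 2) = (n - 3)*(n - 2)*(n + 1)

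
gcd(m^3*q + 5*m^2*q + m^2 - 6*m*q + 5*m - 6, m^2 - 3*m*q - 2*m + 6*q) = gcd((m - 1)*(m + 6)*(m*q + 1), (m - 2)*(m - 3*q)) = 1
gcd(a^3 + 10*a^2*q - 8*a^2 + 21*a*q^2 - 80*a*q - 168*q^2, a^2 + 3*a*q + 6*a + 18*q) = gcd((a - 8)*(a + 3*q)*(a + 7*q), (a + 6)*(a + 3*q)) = a + 3*q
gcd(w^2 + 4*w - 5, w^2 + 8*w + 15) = w + 5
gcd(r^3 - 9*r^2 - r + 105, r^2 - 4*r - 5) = r - 5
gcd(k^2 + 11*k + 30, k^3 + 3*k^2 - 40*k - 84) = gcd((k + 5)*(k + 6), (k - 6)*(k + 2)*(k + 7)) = 1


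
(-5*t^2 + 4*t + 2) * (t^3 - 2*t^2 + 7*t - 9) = -5*t^5 + 14*t^4 - 41*t^3 + 69*t^2 - 22*t - 18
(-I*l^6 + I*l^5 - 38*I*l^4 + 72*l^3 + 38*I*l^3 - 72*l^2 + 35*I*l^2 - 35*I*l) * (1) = -I*l^6 + I*l^5 - 38*I*l^4 + 72*l^3 + 38*I*l^3 - 72*l^2 + 35*I*l^2 - 35*I*l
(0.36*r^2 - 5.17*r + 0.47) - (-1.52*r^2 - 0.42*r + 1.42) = 1.88*r^2 - 4.75*r - 0.95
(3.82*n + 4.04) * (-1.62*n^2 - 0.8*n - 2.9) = -6.1884*n^3 - 9.6008*n^2 - 14.31*n - 11.716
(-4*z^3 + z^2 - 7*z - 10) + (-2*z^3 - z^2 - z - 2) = -6*z^3 - 8*z - 12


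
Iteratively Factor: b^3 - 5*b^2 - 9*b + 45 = (b - 3)*(b^2 - 2*b - 15) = (b - 5)*(b - 3)*(b + 3)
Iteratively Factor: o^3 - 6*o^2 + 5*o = (o - 5)*(o^2 - o) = (o - 5)*(o - 1)*(o)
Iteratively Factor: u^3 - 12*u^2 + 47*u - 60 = (u - 3)*(u^2 - 9*u + 20) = (u - 5)*(u - 3)*(u - 4)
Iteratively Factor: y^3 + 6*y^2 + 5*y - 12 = (y - 1)*(y^2 + 7*y + 12) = (y - 1)*(y + 4)*(y + 3)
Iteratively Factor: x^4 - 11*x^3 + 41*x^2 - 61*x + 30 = (x - 1)*(x^3 - 10*x^2 + 31*x - 30) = (x - 3)*(x - 1)*(x^2 - 7*x + 10) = (x - 3)*(x - 2)*(x - 1)*(x - 5)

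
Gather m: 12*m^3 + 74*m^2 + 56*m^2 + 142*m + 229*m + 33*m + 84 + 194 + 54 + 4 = 12*m^3 + 130*m^2 + 404*m + 336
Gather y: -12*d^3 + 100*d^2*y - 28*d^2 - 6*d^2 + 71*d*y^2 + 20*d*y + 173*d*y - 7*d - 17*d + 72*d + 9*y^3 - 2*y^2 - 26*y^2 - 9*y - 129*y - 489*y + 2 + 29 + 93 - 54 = -12*d^3 - 34*d^2 + 48*d + 9*y^3 + y^2*(71*d - 28) + y*(100*d^2 + 193*d - 627) + 70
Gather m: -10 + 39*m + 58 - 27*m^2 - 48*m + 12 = -27*m^2 - 9*m + 60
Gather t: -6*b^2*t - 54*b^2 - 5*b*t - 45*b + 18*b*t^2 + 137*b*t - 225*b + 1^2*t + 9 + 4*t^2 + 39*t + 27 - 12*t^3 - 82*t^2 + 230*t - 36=-54*b^2 - 270*b - 12*t^3 + t^2*(18*b - 78) + t*(-6*b^2 + 132*b + 270)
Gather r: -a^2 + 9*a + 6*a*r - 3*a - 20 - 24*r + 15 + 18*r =-a^2 + 6*a + r*(6*a - 6) - 5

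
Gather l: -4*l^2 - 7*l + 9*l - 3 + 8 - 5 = -4*l^2 + 2*l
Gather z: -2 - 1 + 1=-2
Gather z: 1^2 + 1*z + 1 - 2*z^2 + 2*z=-2*z^2 + 3*z + 2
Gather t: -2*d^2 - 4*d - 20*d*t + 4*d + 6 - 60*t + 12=-2*d^2 + t*(-20*d - 60) + 18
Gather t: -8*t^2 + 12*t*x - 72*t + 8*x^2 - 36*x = -8*t^2 + t*(12*x - 72) + 8*x^2 - 36*x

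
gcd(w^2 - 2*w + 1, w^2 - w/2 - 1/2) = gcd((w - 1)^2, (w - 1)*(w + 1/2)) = w - 1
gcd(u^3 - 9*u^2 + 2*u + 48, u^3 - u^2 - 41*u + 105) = u - 3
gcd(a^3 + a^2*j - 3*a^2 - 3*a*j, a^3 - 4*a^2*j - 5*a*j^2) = a^2 + a*j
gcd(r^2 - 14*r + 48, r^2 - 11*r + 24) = r - 8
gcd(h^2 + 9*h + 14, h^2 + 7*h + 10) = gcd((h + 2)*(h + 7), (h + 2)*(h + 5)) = h + 2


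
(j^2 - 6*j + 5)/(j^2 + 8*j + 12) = (j^2 - 6*j + 5)/(j^2 + 8*j + 12)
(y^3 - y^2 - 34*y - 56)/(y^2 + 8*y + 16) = (y^2 - 5*y - 14)/(y + 4)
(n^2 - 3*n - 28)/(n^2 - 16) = (n - 7)/(n - 4)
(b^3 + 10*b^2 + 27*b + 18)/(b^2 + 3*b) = b + 7 + 6/b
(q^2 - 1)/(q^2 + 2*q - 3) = (q + 1)/(q + 3)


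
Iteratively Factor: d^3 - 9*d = (d - 3)*(d^2 + 3*d) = (d - 3)*(d + 3)*(d)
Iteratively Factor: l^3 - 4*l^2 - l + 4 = (l - 4)*(l^2 - 1) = (l - 4)*(l + 1)*(l - 1)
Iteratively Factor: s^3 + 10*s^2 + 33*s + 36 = (s + 4)*(s^2 + 6*s + 9) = (s + 3)*(s + 4)*(s + 3)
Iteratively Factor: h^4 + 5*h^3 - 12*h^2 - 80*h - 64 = (h - 4)*(h^3 + 9*h^2 + 24*h + 16) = (h - 4)*(h + 1)*(h^2 + 8*h + 16) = (h - 4)*(h + 1)*(h + 4)*(h + 4)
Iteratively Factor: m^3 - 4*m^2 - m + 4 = (m - 1)*(m^2 - 3*m - 4) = (m - 1)*(m + 1)*(m - 4)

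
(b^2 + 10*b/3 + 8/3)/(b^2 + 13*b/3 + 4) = (b + 2)/(b + 3)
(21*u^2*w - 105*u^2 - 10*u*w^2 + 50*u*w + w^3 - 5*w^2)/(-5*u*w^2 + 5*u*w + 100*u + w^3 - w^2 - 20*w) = (-21*u^2 + 10*u*w - w^2)/(5*u*w + 20*u - w^2 - 4*w)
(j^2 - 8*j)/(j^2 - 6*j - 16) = j/(j + 2)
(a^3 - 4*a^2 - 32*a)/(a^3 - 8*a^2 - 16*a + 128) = a/(a - 4)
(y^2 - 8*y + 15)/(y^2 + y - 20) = (y^2 - 8*y + 15)/(y^2 + y - 20)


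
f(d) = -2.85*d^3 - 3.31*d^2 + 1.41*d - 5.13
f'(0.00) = 1.41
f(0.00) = -5.13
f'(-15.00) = -1823.04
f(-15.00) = 8847.72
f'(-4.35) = -131.58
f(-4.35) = 160.69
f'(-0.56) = 2.44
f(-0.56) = -6.46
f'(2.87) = -88.01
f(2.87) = -95.72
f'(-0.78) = 1.37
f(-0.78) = -6.89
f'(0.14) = 0.32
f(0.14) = -5.01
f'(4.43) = -195.71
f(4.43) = -311.62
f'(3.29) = -112.92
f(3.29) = -137.81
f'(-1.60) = -9.89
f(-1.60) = -4.19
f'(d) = -8.55*d^2 - 6.62*d + 1.41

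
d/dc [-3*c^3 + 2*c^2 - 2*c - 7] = -9*c^2 + 4*c - 2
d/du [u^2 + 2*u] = 2*u + 2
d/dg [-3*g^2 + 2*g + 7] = 2 - 6*g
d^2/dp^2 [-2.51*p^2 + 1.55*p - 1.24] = -5.02000000000000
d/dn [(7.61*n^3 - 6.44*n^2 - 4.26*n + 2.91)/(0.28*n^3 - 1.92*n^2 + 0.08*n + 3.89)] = (-12.808*n^4 + 3.6032*n^3 + 77.6699*n^2 - 38.9288*n - 16.8042)/(0.0784*n^6 - 1.0752*n^5 + 3.7312*n^4 + 1.8712*n^3 - 14.9312*n^2 + 0.6224*n + 15.1321)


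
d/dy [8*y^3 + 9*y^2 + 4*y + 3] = 24*y^2 + 18*y + 4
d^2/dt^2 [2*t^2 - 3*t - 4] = 4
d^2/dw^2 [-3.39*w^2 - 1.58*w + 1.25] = -6.78000000000000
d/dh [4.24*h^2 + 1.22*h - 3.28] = 8.48*h + 1.22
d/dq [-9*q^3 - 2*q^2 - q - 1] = -27*q^2 - 4*q - 1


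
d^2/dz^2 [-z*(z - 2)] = -2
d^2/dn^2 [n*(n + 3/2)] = 2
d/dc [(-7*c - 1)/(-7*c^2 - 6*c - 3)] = (-49*c^2 - 14*c + 15)/(49*c^4 + 84*c^3 + 78*c^2 + 36*c + 9)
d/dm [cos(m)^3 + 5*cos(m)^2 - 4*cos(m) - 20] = (-3*cos(m)^2 - 10*cos(m) + 4)*sin(m)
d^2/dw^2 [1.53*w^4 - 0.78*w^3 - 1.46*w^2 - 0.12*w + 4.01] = 18.36*w^2 - 4.68*w - 2.92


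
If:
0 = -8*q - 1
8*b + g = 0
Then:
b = -g/8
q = -1/8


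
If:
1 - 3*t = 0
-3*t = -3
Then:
No Solution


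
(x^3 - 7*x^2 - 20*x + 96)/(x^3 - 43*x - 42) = (-x^3 + 7*x^2 + 20*x - 96)/(-x^3 + 43*x + 42)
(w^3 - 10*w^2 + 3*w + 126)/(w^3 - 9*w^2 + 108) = (w - 7)/(w - 6)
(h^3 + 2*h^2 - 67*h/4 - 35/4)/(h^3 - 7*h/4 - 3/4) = (2*h^2 + 3*h - 35)/(2*h^2 - h - 3)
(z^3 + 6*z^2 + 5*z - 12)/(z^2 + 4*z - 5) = (z^2 + 7*z + 12)/(z + 5)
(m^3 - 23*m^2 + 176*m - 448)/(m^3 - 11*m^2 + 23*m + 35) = (m^2 - 16*m + 64)/(m^2 - 4*m - 5)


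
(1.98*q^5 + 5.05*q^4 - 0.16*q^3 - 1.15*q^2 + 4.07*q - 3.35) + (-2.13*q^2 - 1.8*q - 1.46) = 1.98*q^5 + 5.05*q^4 - 0.16*q^3 - 3.28*q^2 + 2.27*q - 4.81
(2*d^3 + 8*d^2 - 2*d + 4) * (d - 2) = 2*d^4 + 4*d^3 - 18*d^2 + 8*d - 8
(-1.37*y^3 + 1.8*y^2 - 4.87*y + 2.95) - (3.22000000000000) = -1.37*y^3 + 1.8*y^2 - 4.87*y - 0.27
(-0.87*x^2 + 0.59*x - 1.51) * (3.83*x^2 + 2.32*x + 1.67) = -3.3321*x^4 + 0.2413*x^3 - 5.8674*x^2 - 2.5179*x - 2.5217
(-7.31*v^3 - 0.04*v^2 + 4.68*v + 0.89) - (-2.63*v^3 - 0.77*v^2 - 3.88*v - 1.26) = -4.68*v^3 + 0.73*v^2 + 8.56*v + 2.15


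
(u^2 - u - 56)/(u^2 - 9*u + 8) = (u + 7)/(u - 1)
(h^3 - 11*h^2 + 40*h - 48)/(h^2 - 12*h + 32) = (h^2 - 7*h + 12)/(h - 8)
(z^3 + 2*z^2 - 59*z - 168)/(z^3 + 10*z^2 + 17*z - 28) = (z^2 - 5*z - 24)/(z^2 + 3*z - 4)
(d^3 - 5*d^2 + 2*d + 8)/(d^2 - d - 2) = d - 4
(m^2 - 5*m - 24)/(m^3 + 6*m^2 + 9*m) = (m - 8)/(m*(m + 3))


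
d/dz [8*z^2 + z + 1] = 16*z + 1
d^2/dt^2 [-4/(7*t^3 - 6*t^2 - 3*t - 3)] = 24*((7*t - 2)*(-7*t^3 + 6*t^2 + 3*t + 3) + 3*(-7*t^2 + 4*t + 1)^2)/(-7*t^3 + 6*t^2 + 3*t + 3)^3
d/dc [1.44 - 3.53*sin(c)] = -3.53*cos(c)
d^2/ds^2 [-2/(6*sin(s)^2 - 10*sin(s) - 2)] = (-36*sin(s)^4 + 45*sin(s)^3 + 17*sin(s)^2 - 85*sin(s) + 56)/(-3*sin(s)^2 + 5*sin(s) + 1)^3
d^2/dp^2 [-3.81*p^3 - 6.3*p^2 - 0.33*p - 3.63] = -22.86*p - 12.6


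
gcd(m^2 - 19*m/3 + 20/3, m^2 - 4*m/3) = m - 4/3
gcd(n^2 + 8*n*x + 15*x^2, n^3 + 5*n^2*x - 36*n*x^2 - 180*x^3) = n + 5*x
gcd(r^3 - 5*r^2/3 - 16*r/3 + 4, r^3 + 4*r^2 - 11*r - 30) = r^2 - r - 6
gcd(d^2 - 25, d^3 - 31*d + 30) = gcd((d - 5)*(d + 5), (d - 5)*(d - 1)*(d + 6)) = d - 5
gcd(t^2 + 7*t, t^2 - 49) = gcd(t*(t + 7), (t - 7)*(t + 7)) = t + 7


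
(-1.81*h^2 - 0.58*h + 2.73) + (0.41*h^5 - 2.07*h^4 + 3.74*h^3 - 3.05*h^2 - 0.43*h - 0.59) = 0.41*h^5 - 2.07*h^4 + 3.74*h^3 - 4.86*h^2 - 1.01*h + 2.14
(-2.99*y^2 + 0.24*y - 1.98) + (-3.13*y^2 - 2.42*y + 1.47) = -6.12*y^2 - 2.18*y - 0.51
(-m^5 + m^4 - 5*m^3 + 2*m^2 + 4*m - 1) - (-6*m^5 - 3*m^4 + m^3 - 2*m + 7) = 5*m^5 + 4*m^4 - 6*m^3 + 2*m^2 + 6*m - 8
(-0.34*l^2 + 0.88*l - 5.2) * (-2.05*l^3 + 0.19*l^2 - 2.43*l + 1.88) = 0.697*l^5 - 1.8686*l^4 + 11.6534*l^3 - 3.7656*l^2 + 14.2904*l - 9.776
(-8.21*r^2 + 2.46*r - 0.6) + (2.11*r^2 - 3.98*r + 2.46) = -6.1*r^2 - 1.52*r + 1.86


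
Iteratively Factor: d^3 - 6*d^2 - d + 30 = (d - 3)*(d^2 - 3*d - 10) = (d - 5)*(d - 3)*(d + 2)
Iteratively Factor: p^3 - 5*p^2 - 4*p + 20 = (p - 2)*(p^2 - 3*p - 10) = (p - 5)*(p - 2)*(p + 2)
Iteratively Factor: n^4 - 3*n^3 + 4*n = (n - 2)*(n^3 - n^2 - 2*n) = n*(n - 2)*(n^2 - n - 2) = n*(n - 2)^2*(n + 1)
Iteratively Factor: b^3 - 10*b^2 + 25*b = (b - 5)*(b^2 - 5*b) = (b - 5)^2*(b)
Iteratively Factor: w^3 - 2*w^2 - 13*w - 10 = (w - 5)*(w^2 + 3*w + 2) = (w - 5)*(w + 1)*(w + 2)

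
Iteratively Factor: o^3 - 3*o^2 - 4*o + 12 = (o - 3)*(o^2 - 4) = (o - 3)*(o - 2)*(o + 2)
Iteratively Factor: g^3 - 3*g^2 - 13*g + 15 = (g - 5)*(g^2 + 2*g - 3) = (g - 5)*(g - 1)*(g + 3)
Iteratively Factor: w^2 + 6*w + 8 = (w + 2)*(w + 4)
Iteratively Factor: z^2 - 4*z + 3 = (z - 3)*(z - 1)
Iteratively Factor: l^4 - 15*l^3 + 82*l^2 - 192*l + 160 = (l - 4)*(l^3 - 11*l^2 + 38*l - 40) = (l - 4)^2*(l^2 - 7*l + 10) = (l - 5)*(l - 4)^2*(l - 2)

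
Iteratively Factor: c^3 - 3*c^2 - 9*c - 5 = (c - 5)*(c^2 + 2*c + 1) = (c - 5)*(c + 1)*(c + 1)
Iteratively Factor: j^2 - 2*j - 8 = (j + 2)*(j - 4)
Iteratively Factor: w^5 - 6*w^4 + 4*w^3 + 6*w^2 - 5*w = (w)*(w^4 - 6*w^3 + 4*w^2 + 6*w - 5) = w*(w - 1)*(w^3 - 5*w^2 - w + 5) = w*(w - 1)^2*(w^2 - 4*w - 5) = w*(w - 5)*(w - 1)^2*(w + 1)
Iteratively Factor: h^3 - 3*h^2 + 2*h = (h)*(h^2 - 3*h + 2) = h*(h - 1)*(h - 2)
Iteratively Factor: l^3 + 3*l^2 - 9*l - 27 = (l + 3)*(l^2 - 9) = (l + 3)^2*(l - 3)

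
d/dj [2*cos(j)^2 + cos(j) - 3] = -(4*cos(j) + 1)*sin(j)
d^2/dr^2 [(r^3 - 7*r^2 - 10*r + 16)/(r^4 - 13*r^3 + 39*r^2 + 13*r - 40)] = 2*(r^3 + 6*r^2 - 9*r + 22)/(r^6 - 12*r^5 + 33*r^4 + 56*r^3 - 165*r^2 - 300*r - 125)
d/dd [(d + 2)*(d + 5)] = 2*d + 7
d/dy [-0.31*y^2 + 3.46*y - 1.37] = 3.46 - 0.62*y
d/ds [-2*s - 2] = -2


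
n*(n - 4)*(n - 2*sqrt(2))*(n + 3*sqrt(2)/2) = n^4 - 4*n^3 - sqrt(2)*n^3/2 - 6*n^2 + 2*sqrt(2)*n^2 + 24*n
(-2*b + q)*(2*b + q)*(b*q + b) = -4*b^3*q - 4*b^3 + b*q^3 + b*q^2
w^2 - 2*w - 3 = (w - 3)*(w + 1)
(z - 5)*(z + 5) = z^2 - 25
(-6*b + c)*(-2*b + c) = 12*b^2 - 8*b*c + c^2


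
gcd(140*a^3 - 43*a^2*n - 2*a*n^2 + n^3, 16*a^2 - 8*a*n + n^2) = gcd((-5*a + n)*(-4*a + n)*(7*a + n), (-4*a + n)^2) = 4*a - n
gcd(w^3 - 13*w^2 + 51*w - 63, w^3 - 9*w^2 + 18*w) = w - 3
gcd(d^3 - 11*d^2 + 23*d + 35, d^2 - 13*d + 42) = d - 7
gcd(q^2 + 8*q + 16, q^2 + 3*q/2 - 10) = q + 4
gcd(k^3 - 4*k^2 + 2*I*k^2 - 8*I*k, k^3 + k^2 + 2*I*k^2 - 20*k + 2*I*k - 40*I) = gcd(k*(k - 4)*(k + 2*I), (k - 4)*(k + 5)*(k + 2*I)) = k^2 + k*(-4 + 2*I) - 8*I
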